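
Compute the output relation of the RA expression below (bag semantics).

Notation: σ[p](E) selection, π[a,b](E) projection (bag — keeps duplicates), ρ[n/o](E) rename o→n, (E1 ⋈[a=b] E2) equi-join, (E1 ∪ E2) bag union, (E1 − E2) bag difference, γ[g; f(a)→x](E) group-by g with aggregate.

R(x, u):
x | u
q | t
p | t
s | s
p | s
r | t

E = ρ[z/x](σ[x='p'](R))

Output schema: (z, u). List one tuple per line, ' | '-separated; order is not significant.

Row counts bottom-up:
  R → 5
  σ[x='p'](R) → 2
  ρ[z/x](σ[x='p'](R)) → 2

== RESULT ==
z | u
p | s
p | t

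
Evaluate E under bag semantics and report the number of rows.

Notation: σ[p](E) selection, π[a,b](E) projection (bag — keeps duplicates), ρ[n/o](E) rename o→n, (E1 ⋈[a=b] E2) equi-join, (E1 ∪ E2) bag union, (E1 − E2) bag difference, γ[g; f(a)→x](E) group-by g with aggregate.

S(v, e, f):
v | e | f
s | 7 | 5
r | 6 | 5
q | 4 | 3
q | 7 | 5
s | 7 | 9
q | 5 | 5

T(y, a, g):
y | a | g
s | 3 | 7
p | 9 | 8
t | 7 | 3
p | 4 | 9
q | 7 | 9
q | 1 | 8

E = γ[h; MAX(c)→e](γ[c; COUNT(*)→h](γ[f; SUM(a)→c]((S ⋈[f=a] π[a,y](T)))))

Per-node cardinality:
  S → 6
  T → 6
  π[a,y](T) → 6
  (S ⋈[f=a] π[a,y](T)) → 2
  γ[f; SUM(a)→c]((S ⋈[f=a] π[a,y](T))) → 2
  γ[c; COUNT(*)→h](γ[f; SUM(a)→c]((S ⋈[f=a] π[a,y](T)))) → 2
  γ[h; MAX(c)→e](γ[c; COUNT(*)→h](γ[f; SUM(a)→c]((S ⋈[f=a] π[a,y](T))))) → 1

|E| = 1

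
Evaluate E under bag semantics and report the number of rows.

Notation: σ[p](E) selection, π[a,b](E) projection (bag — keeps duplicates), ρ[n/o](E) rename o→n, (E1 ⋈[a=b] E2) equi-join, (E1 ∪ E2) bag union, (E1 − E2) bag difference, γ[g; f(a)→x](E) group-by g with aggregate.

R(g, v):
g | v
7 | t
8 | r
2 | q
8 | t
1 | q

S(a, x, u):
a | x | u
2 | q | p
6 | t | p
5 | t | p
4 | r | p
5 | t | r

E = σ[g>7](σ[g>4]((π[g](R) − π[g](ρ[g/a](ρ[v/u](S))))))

Row counts bottom-up:
  R → 5
  π[g](R) → 5
  S → 5
  ρ[v/u](S) → 5
  ρ[g/a](ρ[v/u](S)) → 5
  π[g](ρ[g/a](ρ[v/u](S))) → 5
  (π[g](R) − π[g](ρ[g/a](ρ[v/u](S)))) → 4
  σ[g>4]((π[g](R) − π[g](ρ[g/a](ρ[v/u](S))))) → 3
  σ[g>7](σ[g>4]((π[g](R) − π[g](ρ[g/a](ρ[v/u](S)))))) → 2

|E| = 2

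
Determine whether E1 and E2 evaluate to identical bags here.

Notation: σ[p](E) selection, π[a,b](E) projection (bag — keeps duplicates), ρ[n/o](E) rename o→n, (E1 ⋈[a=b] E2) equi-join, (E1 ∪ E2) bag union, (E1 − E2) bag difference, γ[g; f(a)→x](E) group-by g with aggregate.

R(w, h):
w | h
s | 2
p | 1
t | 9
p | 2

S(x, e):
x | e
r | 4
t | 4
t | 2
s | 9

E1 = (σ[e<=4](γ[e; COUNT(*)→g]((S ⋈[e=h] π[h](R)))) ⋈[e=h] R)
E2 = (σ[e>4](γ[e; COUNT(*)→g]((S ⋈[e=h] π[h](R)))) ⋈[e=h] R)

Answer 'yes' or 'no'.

E1 per-node cardinality:
  S → 4
  R → 4
  π[h](R) → 4
  (S ⋈[e=h] π[h](R)) → 3
  γ[e; COUNT(*)→g]((S ⋈[e=h] π[h](R))) → 2
  σ[e<=4](γ[e; COUNT(*)→g]((S ⋈[e=h] π[h](R)))) → 1
  R → 4
  (σ[e<=4](γ[e; COUNT(*)→g]((S ⋈[e=h] π[h](R)))) ⋈[e=h] R) → 2
E2 per-node cardinality:
  S → 4
  R → 4
  π[h](R) → 4
  (S ⋈[e=h] π[h](R)) → 3
  γ[e; COUNT(*)→g]((S ⋈[e=h] π[h](R))) → 2
  σ[e>4](γ[e; COUNT(*)→g]((S ⋈[e=h] π[h](R)))) → 1
  R → 4
  (σ[e>4](γ[e; COUNT(*)→g]((S ⋈[e=h] π[h](R)))) ⋈[e=h] R) → 1

E1 result:
e | g | w | h
2 | 2 | p | 2
2 | 2 | s | 2
E2 result:
e | g | w | h
9 | 1 | t | 9
Witness: (2, 2, 'p', 2) appears 1× in E1 but 0× in E2.

no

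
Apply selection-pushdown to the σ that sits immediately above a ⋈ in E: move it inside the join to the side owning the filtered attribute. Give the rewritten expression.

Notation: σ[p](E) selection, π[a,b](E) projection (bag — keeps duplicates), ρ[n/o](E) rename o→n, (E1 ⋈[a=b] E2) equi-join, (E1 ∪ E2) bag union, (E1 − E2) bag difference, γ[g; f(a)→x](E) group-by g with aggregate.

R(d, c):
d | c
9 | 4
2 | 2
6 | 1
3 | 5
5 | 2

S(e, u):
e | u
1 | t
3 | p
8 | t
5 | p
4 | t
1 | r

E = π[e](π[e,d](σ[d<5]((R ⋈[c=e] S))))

σ filters on d, owned by the left side.
E' = π[e](π[e,d]((σ[d<5](R) ⋈[c=e] S)))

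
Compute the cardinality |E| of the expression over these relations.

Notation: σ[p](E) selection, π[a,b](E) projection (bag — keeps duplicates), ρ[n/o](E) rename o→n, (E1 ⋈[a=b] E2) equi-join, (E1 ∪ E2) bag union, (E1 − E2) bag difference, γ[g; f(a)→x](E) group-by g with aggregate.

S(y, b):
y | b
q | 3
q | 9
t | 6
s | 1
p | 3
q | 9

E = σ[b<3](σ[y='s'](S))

Stepwise |·|:
  S → 6
  σ[y='s'](S) → 1
  σ[b<3](σ[y='s'](S)) → 1

|E| = 1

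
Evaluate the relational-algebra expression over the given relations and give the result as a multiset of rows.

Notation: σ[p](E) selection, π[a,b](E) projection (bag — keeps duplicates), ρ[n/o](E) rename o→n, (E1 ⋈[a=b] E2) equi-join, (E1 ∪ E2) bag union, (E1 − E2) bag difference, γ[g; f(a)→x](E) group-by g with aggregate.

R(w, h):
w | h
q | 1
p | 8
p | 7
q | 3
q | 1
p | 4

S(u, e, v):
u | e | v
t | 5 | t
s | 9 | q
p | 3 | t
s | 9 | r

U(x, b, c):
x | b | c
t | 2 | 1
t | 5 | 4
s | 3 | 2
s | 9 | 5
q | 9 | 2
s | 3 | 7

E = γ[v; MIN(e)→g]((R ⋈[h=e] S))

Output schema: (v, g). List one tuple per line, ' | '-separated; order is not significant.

Row counts bottom-up:
  R → 6
  S → 4
  (R ⋈[h=e] S) → 1
  γ[v; MIN(e)→g]((R ⋈[h=e] S)) → 1

== RESULT ==
v | g
t | 3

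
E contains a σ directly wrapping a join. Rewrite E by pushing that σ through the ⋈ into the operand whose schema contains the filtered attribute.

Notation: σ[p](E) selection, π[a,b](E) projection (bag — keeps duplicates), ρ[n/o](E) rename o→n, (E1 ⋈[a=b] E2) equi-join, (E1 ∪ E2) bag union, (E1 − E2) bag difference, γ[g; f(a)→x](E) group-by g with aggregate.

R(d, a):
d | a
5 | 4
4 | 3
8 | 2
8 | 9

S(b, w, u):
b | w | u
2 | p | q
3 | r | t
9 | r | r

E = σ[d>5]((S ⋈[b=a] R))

σ filters on d, owned by the right side.
E' = (S ⋈[b=a] σ[d>5](R))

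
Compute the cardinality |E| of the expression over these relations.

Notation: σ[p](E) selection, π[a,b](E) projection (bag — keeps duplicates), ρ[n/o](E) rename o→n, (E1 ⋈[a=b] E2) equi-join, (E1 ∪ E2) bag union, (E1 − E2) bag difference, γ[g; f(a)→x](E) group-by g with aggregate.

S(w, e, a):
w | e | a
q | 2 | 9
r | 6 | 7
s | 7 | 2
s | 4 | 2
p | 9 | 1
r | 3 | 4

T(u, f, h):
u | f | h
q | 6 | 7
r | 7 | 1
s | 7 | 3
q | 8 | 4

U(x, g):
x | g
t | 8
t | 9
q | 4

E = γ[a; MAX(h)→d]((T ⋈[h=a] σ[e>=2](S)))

Row counts bottom-up:
  T → 4
  S → 6
  σ[e>=2](S) → 6
  (T ⋈[h=a] σ[e>=2](S)) → 3
  γ[a; MAX(h)→d]((T ⋈[h=a] σ[e>=2](S))) → 3

|E| = 3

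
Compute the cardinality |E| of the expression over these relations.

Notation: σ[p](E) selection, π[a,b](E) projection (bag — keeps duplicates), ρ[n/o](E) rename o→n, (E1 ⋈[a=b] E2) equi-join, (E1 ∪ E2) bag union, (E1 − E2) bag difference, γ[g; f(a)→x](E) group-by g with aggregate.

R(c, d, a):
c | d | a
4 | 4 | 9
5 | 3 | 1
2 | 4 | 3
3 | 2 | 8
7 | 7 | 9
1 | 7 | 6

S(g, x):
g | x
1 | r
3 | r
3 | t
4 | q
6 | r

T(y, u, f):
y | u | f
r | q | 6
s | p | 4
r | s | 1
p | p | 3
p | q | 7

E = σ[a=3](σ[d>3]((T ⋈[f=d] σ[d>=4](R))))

Per-node cardinality:
  T → 5
  R → 6
  σ[d>=4](R) → 4
  (T ⋈[f=d] σ[d>=4](R)) → 4
  σ[d>3]((T ⋈[f=d] σ[d>=4](R))) → 4
  σ[a=3](σ[d>3]((T ⋈[f=d] σ[d>=4](R)))) → 1

|E| = 1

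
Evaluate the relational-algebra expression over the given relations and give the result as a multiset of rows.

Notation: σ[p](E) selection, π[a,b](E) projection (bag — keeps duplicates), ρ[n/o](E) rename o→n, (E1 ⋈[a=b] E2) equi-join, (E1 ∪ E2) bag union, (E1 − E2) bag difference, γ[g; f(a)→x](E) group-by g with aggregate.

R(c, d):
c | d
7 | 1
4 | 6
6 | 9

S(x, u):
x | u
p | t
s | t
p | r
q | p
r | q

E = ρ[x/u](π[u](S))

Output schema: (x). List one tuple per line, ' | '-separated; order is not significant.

Per-node cardinality:
  S → 5
  π[u](S) → 5
  ρ[x/u](π[u](S)) → 5

== RESULT ==
x
p
q
r
t
t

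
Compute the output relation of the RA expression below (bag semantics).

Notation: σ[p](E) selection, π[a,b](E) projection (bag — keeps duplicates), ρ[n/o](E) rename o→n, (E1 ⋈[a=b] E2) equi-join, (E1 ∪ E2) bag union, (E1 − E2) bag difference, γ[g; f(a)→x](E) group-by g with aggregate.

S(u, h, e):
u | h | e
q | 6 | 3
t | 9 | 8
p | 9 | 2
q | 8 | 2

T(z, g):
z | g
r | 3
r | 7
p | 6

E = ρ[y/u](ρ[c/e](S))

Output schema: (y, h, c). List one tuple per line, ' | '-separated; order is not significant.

Subexpression sizes:
  S → 4
  ρ[c/e](S) → 4
  ρ[y/u](ρ[c/e](S)) → 4

== RESULT ==
y | h | c
p | 9 | 2
q | 6 | 3
q | 8 | 2
t | 9 | 8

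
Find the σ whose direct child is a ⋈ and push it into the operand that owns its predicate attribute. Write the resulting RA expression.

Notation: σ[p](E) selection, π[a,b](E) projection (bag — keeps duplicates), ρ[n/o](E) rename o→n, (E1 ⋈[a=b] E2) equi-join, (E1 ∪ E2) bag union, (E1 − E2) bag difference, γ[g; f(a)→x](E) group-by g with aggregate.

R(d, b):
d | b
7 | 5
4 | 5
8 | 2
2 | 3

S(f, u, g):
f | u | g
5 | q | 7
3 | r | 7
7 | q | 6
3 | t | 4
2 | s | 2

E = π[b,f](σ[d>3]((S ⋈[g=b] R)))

σ filters on d, owned by the right side.
E' = π[b,f]((S ⋈[g=b] σ[d>3](R)))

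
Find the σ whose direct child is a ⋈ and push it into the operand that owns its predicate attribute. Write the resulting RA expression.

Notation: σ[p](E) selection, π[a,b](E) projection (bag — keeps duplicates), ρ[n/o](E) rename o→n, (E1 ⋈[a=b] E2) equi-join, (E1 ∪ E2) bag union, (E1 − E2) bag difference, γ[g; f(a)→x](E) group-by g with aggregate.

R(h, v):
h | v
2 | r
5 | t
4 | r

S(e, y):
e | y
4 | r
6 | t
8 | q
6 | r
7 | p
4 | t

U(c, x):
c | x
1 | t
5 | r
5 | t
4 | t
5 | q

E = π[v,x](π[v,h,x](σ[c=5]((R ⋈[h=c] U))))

σ filters on c, owned by the right side.
E' = π[v,x](π[v,h,x]((R ⋈[h=c] σ[c=5](U))))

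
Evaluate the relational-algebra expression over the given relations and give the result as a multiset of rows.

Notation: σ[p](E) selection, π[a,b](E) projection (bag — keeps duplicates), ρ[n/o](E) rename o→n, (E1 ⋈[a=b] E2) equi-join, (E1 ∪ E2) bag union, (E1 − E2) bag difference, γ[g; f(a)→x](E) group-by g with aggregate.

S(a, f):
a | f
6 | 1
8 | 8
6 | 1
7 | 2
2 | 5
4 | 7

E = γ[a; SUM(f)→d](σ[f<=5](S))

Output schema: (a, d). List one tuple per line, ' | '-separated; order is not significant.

Row counts bottom-up:
  S → 6
  σ[f<=5](S) → 4
  γ[a; SUM(f)→d](σ[f<=5](S)) → 3

== RESULT ==
a | d
2 | 5
6 | 2
7 | 2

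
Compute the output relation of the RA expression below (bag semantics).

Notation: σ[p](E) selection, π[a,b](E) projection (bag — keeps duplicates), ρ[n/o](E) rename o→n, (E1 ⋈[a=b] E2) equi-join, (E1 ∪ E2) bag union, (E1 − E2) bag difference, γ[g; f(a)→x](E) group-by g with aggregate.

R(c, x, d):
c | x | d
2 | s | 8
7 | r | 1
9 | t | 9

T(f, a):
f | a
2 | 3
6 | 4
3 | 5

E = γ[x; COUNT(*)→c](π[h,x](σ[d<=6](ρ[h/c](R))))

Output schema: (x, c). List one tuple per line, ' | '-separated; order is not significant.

Per-node cardinality:
  R → 3
  ρ[h/c](R) → 3
  σ[d<=6](ρ[h/c](R)) → 1
  π[h,x](σ[d<=6](ρ[h/c](R))) → 1
  γ[x; COUNT(*)→c](π[h,x](σ[d<=6](ρ[h/c](R)))) → 1

== RESULT ==
x | c
r | 1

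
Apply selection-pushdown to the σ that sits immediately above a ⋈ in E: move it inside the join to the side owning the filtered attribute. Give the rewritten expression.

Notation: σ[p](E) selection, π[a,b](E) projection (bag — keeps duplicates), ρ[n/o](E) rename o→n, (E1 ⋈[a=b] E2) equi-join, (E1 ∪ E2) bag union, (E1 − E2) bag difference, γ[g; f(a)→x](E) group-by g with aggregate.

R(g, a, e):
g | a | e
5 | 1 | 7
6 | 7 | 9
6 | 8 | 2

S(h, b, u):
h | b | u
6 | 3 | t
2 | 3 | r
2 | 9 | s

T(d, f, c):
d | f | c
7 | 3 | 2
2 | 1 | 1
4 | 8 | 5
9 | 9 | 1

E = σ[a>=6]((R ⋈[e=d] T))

σ filters on a, owned by the left side.
E' = (σ[a>=6](R) ⋈[e=d] T)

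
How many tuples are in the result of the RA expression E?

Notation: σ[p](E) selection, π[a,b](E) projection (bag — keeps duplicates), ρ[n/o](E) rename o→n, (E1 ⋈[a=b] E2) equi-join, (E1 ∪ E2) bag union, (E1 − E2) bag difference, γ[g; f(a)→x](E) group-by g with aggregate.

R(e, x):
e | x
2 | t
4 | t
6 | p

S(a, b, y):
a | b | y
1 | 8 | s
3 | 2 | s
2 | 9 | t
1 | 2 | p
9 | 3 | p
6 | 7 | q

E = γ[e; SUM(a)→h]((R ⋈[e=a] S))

Stepwise |·|:
  R → 3
  S → 6
  (R ⋈[e=a] S) → 2
  γ[e; SUM(a)→h]((R ⋈[e=a] S)) → 2

|E| = 2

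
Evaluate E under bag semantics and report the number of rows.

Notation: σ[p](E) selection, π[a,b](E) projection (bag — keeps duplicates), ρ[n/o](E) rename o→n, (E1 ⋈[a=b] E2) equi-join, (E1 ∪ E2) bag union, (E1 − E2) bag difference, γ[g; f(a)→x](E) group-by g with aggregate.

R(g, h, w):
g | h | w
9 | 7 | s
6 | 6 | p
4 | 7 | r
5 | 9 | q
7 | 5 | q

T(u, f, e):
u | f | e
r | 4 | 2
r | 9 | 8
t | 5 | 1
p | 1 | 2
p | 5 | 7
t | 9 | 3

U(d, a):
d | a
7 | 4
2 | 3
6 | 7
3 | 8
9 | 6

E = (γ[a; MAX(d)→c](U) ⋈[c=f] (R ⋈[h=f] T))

Stepwise |·|:
  U → 5
  γ[a; MAX(d)→c](U) → 5
  R → 5
  T → 6
  (R ⋈[h=f] T) → 4
  (γ[a; MAX(d)→c](U) ⋈[c=f] (R ⋈[h=f] T)) → 2

|E| = 2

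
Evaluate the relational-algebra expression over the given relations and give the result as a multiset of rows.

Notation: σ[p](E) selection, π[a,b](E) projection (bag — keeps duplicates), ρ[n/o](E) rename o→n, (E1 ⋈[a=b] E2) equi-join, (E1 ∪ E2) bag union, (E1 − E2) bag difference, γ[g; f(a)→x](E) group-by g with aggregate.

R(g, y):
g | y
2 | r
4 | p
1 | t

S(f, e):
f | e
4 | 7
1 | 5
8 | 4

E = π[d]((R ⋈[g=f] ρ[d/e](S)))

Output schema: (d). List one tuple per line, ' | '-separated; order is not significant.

Subexpression sizes:
  R → 3
  S → 3
  ρ[d/e](S) → 3
  (R ⋈[g=f] ρ[d/e](S)) → 2
  π[d]((R ⋈[g=f] ρ[d/e](S))) → 2

== RESULT ==
d
5
7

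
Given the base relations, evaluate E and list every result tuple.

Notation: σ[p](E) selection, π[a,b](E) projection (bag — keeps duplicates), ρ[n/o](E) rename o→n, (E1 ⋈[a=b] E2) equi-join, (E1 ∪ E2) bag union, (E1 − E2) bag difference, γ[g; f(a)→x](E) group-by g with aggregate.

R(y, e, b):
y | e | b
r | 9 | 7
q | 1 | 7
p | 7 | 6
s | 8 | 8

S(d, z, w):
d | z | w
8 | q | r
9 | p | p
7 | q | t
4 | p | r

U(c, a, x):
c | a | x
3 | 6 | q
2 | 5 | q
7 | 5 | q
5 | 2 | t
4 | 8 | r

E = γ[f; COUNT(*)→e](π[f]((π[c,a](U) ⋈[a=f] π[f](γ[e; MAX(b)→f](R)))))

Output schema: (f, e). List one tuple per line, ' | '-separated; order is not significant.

Stepwise |·|:
  U → 5
  π[c,a](U) → 5
  R → 4
  γ[e; MAX(b)→f](R) → 4
  π[f](γ[e; MAX(b)→f](R)) → 4
  (π[c,a](U) ⋈[a=f] π[f](γ[e; MAX(b)→f](R))) → 2
  π[f]((π[c,a](U) ⋈[a=f] π[f](γ[e; MAX(b)→f](R)))) → 2
  γ[f; COUNT(*)→e](π[f]((π[c,a](U) ⋈[a=f] π[f](γ[e; MAX(b)→f](R))))) → 2

== RESULT ==
f | e
6 | 1
8 | 1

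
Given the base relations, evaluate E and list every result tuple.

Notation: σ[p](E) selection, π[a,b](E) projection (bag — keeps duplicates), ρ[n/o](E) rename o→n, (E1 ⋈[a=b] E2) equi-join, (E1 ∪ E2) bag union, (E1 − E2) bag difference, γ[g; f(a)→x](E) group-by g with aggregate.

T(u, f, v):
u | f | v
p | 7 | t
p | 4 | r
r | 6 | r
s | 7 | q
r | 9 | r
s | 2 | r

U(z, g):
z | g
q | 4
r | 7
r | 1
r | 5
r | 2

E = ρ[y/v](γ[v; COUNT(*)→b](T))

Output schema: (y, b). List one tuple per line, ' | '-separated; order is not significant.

Stepwise |·|:
  T → 6
  γ[v; COUNT(*)→b](T) → 3
  ρ[y/v](γ[v; COUNT(*)→b](T)) → 3

== RESULT ==
y | b
q | 1
r | 4
t | 1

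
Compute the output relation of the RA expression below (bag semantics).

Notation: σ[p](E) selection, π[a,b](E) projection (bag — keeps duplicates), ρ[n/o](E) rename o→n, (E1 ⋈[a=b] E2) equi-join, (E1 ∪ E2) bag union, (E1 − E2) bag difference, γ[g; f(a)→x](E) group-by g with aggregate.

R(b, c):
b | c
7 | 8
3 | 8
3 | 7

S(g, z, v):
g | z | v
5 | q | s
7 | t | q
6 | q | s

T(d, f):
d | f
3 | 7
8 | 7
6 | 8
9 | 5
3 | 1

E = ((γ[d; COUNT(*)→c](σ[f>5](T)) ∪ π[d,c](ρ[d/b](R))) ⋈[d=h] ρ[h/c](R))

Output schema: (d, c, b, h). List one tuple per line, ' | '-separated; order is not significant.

Row counts bottom-up:
  T → 5
  σ[f>5](T) → 3
  γ[d; COUNT(*)→c](σ[f>5](T)) → 3
  R → 3
  ρ[d/b](R) → 3
  π[d,c](ρ[d/b](R)) → 3
  (γ[d; COUNT(*)→c](σ[f>5](T)) ∪ π[d,c](ρ[d/b](R))) → 6
  R → 3
  ρ[h/c](R) → 3
  ((γ[d; COUNT(*)→c](σ[f>5](T)) ∪ π[d,c](ρ[d/b](R))) ⋈[d=h] ρ[h/c](R)) → 3

== RESULT ==
d | c | b | h
7 | 8 | 3 | 7
8 | 1 | 3 | 8
8 | 1 | 7 | 8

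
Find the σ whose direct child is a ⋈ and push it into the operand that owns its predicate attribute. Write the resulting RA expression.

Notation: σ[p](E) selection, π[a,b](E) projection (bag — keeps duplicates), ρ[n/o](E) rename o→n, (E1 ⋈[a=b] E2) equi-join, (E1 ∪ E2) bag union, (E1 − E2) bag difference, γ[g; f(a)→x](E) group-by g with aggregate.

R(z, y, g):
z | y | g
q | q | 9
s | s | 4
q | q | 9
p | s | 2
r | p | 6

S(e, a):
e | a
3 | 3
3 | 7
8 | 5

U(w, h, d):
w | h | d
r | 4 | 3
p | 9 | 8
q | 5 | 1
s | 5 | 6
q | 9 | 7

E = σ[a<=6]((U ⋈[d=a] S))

σ filters on a, owned by the right side.
E' = (U ⋈[d=a] σ[a<=6](S))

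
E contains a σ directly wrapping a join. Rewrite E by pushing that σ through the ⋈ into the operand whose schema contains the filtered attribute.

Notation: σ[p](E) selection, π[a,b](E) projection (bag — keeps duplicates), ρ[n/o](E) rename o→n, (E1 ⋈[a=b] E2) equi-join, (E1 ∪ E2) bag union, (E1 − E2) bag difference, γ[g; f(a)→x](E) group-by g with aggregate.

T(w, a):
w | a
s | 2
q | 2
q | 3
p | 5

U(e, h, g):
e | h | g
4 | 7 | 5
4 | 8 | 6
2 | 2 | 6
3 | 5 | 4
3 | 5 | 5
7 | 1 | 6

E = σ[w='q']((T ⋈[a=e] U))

σ filters on w, owned by the left side.
E' = (σ[w='q'](T) ⋈[a=e] U)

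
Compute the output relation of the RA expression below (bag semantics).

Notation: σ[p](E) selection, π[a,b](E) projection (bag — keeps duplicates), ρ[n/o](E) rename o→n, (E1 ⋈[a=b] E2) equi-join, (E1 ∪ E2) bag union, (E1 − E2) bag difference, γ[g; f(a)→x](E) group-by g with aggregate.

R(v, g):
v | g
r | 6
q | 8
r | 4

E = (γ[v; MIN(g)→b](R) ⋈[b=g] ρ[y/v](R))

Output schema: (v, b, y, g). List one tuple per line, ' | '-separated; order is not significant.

Stepwise |·|:
  R → 3
  γ[v; MIN(g)→b](R) → 2
  R → 3
  ρ[y/v](R) → 3
  (γ[v; MIN(g)→b](R) ⋈[b=g] ρ[y/v](R)) → 2

== RESULT ==
v | b | y | g
q | 8 | q | 8
r | 4 | r | 4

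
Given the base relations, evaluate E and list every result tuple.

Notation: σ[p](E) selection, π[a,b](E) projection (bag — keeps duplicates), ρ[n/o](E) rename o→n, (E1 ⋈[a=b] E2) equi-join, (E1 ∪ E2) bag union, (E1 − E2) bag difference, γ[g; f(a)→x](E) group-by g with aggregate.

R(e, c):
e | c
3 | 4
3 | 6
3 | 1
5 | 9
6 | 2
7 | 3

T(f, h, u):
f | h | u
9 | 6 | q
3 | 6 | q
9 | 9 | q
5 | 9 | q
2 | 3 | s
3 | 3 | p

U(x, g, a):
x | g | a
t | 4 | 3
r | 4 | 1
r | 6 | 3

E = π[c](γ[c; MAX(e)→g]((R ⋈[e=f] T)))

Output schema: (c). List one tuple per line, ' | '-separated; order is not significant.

Row counts bottom-up:
  R → 6
  T → 6
  (R ⋈[e=f] T) → 7
  γ[c; MAX(e)→g]((R ⋈[e=f] T)) → 4
  π[c](γ[c; MAX(e)→g]((R ⋈[e=f] T))) → 4

== RESULT ==
c
1
4
6
9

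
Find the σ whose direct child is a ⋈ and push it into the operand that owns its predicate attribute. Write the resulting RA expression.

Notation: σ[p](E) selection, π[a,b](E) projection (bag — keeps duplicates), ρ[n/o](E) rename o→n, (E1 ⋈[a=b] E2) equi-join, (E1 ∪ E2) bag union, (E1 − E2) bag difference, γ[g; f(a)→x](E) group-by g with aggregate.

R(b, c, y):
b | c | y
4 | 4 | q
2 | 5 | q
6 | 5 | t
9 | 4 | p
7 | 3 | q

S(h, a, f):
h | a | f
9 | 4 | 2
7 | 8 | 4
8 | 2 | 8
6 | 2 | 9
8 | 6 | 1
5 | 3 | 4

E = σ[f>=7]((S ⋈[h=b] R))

σ filters on f, owned by the left side.
E' = (σ[f>=7](S) ⋈[h=b] R)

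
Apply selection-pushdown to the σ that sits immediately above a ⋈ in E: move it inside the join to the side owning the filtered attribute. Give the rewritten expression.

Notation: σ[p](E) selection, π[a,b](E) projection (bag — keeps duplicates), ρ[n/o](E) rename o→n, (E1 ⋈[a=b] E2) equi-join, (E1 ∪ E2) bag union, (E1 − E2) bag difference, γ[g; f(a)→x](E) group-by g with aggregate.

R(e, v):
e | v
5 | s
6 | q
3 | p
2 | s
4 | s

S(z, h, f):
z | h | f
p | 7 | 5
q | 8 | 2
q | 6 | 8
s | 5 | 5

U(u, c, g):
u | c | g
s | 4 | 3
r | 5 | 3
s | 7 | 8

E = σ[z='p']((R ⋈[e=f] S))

σ filters on z, owned by the right side.
E' = (R ⋈[e=f] σ[z='p'](S))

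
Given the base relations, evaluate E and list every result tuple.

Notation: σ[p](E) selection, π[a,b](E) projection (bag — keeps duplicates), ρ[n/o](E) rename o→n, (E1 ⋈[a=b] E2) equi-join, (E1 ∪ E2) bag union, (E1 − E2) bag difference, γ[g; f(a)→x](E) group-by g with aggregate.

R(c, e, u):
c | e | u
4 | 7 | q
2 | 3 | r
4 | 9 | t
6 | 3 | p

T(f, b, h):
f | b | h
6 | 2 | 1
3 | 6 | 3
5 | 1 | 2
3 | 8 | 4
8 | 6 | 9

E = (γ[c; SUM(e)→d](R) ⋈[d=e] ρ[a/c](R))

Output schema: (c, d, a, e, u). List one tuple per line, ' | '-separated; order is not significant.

Row counts bottom-up:
  R → 4
  γ[c; SUM(e)→d](R) → 3
  R → 4
  ρ[a/c](R) → 4
  (γ[c; SUM(e)→d](R) ⋈[d=e] ρ[a/c](R)) → 4

== RESULT ==
c | d | a | e | u
2 | 3 | 2 | 3 | r
2 | 3 | 6 | 3 | p
6 | 3 | 2 | 3 | r
6 | 3 | 6 | 3 | p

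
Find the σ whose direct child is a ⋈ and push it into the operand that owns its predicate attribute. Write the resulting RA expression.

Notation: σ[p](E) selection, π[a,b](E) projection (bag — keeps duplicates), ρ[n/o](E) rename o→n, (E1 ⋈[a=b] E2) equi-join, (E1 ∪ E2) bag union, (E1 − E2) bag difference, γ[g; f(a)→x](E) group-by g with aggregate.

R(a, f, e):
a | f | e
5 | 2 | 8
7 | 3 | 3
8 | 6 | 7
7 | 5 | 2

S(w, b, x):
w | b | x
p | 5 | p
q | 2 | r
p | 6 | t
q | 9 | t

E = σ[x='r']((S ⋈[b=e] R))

σ filters on x, owned by the left side.
E' = (σ[x='r'](S) ⋈[b=e] R)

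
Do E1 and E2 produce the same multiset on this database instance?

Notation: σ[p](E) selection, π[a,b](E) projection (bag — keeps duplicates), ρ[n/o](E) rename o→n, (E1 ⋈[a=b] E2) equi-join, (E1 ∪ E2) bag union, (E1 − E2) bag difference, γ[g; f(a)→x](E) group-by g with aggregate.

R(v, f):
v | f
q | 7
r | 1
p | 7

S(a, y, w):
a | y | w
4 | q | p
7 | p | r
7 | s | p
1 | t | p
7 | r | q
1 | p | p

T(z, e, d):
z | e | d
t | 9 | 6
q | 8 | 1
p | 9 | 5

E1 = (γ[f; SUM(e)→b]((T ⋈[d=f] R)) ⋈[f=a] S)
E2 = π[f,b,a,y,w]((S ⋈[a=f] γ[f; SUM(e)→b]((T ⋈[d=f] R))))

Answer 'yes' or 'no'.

E1 stepwise |·|:
  T → 3
  R → 3
  (T ⋈[d=f] R) → 1
  γ[f; SUM(e)→b]((T ⋈[d=f] R)) → 1
  S → 6
  (γ[f; SUM(e)→b]((T ⋈[d=f] R)) ⋈[f=a] S) → 2
E2 stepwise |·|:
  S → 6
  T → 3
  R → 3
  (T ⋈[d=f] R) → 1
  γ[f; SUM(e)→b]((T ⋈[d=f] R)) → 1
  (S ⋈[a=f] γ[f; SUM(e)→b]((T ⋈[d=f] R))) → 2
  π[f,b,a,y,w]((S ⋈[a=f] γ[f; SUM(e)→b]((T ⋈[d=f] R)))) → 2

E1 and E2 produce the same multiset:
f | b | a | y | w
1 | 8 | 1 | p | p
1 | 8 | 1 | t | p

yes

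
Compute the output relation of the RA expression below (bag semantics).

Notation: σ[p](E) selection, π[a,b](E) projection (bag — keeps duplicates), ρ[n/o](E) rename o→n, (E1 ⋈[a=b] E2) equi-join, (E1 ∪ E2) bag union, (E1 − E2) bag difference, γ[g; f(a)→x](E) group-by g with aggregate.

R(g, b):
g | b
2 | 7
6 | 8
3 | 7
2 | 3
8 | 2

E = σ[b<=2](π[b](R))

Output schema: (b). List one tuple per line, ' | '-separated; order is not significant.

Per-node cardinality:
  R → 5
  π[b](R) → 5
  σ[b<=2](π[b](R)) → 1

== RESULT ==
b
2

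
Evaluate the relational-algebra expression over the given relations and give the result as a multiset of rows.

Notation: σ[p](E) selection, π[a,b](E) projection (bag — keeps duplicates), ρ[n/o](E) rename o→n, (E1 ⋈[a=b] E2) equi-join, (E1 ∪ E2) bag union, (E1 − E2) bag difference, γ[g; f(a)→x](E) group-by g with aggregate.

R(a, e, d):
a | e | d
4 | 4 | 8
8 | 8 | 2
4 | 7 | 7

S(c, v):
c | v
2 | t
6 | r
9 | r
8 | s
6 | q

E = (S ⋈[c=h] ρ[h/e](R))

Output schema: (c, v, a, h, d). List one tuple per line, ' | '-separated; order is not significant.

Per-node cardinality:
  S → 5
  R → 3
  ρ[h/e](R) → 3
  (S ⋈[c=h] ρ[h/e](R)) → 1

== RESULT ==
c | v | a | h | d
8 | s | 8 | 8 | 2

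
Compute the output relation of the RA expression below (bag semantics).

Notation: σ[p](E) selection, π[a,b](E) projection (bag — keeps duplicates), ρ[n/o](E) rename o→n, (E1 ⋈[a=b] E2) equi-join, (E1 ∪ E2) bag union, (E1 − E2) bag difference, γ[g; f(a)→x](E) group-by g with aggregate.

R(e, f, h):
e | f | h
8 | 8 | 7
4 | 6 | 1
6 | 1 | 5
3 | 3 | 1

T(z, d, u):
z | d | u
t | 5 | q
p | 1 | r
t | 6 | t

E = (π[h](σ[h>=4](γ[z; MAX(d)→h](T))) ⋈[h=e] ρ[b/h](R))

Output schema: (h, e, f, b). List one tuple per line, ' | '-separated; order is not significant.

Row counts bottom-up:
  T → 3
  γ[z; MAX(d)→h](T) → 2
  σ[h>=4](γ[z; MAX(d)→h](T)) → 1
  π[h](σ[h>=4](γ[z; MAX(d)→h](T))) → 1
  R → 4
  ρ[b/h](R) → 4
  (π[h](σ[h>=4](γ[z; MAX(d)→h](T))) ⋈[h=e] ρ[b/h](R)) → 1

== RESULT ==
h | e | f | b
6 | 6 | 1 | 5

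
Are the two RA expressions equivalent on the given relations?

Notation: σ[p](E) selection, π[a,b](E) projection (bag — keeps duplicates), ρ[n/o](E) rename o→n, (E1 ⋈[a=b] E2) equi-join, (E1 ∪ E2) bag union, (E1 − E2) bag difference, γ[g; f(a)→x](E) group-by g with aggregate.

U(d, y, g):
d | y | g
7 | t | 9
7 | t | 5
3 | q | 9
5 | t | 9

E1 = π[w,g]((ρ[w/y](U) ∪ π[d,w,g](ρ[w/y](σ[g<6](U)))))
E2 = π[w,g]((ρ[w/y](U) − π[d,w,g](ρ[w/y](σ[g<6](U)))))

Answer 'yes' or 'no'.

E1 subexpression sizes:
  U → 4
  ρ[w/y](U) → 4
  U → 4
  σ[g<6](U) → 1
  ρ[w/y](σ[g<6](U)) → 1
  π[d,w,g](ρ[w/y](σ[g<6](U))) → 1
  (ρ[w/y](U) ∪ π[d,w,g](ρ[w/y](σ[g<6](U)))) → 5
  π[w,g]((ρ[w/y](U) ∪ π[d,w,g](ρ[w/y](σ[g<6](U))))) → 5
E2 subexpression sizes:
  U → 4
  ρ[w/y](U) → 4
  U → 4
  σ[g<6](U) → 1
  ρ[w/y](σ[g<6](U)) → 1
  π[d,w,g](ρ[w/y](σ[g<6](U))) → 1
  (ρ[w/y](U) − π[d,w,g](ρ[w/y](σ[g<6](U)))) → 3
  π[w,g]((ρ[w/y](U) − π[d,w,g](ρ[w/y](σ[g<6](U))))) → 3

E1 result:
w | g
q | 9
t | 5
t | 5
t | 9
t | 9
E2 result:
w | g
q | 9
t | 9
t | 9
Witness: ('t', 5) appears 2× in E1 but 0× in E2.

no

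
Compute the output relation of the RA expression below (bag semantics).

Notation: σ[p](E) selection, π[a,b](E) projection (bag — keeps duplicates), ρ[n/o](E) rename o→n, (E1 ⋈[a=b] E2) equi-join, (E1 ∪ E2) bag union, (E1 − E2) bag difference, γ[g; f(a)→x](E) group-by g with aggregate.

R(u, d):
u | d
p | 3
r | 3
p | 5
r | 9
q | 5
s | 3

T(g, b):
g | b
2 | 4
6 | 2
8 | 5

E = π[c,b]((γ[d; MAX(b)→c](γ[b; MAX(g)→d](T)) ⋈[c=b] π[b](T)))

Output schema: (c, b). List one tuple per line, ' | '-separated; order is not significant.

Per-node cardinality:
  T → 3
  γ[b; MAX(g)→d](T) → 3
  γ[d; MAX(b)→c](γ[b; MAX(g)→d](T)) → 3
  T → 3
  π[b](T) → 3
  (γ[d; MAX(b)→c](γ[b; MAX(g)→d](T)) ⋈[c=b] π[b](T)) → 3
  π[c,b]((γ[d; MAX(b)→c](γ[b; MAX(g)→d](T)) ⋈[c=b] π[b](T))) → 3

== RESULT ==
c | b
2 | 2
4 | 4
5 | 5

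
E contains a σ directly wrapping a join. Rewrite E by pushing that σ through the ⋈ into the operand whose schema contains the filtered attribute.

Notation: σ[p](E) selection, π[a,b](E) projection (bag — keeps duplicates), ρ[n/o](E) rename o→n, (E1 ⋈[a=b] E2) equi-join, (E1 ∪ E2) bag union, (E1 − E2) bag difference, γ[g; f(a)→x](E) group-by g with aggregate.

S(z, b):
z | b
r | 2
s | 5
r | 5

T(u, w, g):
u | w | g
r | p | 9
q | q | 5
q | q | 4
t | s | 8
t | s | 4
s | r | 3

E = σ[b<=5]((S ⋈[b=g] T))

σ filters on b, owned by the left side.
E' = (σ[b<=5](S) ⋈[b=g] T)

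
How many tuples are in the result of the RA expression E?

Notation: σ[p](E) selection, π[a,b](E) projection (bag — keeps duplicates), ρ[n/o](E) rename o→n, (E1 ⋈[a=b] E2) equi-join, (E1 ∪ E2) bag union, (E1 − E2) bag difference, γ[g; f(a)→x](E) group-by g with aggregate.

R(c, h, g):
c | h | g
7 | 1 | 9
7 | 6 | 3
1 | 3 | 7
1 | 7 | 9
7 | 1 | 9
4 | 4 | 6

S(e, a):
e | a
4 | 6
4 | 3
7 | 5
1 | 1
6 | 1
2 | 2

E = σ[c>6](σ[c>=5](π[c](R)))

Subexpression sizes:
  R → 6
  π[c](R) → 6
  σ[c>=5](π[c](R)) → 3
  σ[c>6](σ[c>=5](π[c](R))) → 3

|E| = 3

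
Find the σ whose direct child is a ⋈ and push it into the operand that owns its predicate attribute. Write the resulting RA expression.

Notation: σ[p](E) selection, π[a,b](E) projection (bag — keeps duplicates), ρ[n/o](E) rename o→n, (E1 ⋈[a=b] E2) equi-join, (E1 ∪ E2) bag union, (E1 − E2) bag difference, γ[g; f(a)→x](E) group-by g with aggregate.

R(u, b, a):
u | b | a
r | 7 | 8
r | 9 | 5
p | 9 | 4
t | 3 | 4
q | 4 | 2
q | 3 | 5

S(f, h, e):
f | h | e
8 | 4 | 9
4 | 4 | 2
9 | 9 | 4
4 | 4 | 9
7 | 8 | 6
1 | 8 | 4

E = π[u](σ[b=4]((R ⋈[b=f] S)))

σ filters on b, owned by the left side.
E' = π[u]((σ[b=4](R) ⋈[b=f] S))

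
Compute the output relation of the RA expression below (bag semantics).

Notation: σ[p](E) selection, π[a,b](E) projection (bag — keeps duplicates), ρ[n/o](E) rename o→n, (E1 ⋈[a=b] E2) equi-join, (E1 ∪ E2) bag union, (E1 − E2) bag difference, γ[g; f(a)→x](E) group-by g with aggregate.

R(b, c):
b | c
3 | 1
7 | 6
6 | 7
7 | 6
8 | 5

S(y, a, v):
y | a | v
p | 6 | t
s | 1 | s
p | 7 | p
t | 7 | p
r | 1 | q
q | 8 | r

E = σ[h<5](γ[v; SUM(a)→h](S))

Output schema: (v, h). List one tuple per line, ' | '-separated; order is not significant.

Row counts bottom-up:
  S → 6
  γ[v; SUM(a)→h](S) → 5
  σ[h<5](γ[v; SUM(a)→h](S)) → 2

== RESULT ==
v | h
q | 1
s | 1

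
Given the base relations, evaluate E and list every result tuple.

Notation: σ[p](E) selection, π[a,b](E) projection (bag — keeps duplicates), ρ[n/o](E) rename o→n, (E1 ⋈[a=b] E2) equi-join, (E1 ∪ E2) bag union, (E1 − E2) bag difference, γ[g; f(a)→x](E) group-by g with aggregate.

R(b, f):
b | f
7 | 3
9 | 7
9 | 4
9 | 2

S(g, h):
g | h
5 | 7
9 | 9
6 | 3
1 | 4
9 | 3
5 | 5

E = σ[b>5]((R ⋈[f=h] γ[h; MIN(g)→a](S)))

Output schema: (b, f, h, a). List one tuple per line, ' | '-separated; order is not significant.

Subexpression sizes:
  R → 4
  S → 6
  γ[h; MIN(g)→a](S) → 5
  (R ⋈[f=h] γ[h; MIN(g)→a](S)) → 3
  σ[b>5]((R ⋈[f=h] γ[h; MIN(g)→a](S))) → 3

== RESULT ==
b | f | h | a
7 | 3 | 3 | 6
9 | 4 | 4 | 1
9 | 7 | 7 | 5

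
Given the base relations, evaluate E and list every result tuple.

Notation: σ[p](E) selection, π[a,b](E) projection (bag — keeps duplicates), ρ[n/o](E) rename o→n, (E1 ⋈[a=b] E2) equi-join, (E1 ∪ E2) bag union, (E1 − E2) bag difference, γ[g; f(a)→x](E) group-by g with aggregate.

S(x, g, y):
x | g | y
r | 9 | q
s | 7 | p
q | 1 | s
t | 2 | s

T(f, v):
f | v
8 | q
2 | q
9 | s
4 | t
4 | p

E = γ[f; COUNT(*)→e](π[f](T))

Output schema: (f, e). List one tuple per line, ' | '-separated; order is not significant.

Row counts bottom-up:
  T → 5
  π[f](T) → 5
  γ[f; COUNT(*)→e](π[f](T)) → 4

== RESULT ==
f | e
2 | 1
4 | 2
8 | 1
9 | 1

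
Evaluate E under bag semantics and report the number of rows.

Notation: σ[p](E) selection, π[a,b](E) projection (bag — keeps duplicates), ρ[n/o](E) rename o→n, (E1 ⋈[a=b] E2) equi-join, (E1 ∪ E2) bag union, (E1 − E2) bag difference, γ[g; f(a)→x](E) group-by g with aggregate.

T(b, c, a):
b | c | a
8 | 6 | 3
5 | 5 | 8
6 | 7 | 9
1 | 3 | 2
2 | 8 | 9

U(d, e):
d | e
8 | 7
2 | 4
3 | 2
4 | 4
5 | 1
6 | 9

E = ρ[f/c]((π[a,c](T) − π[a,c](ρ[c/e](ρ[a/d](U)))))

Row counts bottom-up:
  T → 5
  π[a,c](T) → 5
  U → 6
  ρ[a/d](U) → 6
  ρ[c/e](ρ[a/d](U)) → 6
  π[a,c](ρ[c/e](ρ[a/d](U))) → 6
  (π[a,c](T) − π[a,c](ρ[c/e](ρ[a/d](U)))) → 5
  ρ[f/c]((π[a,c](T) − π[a,c](ρ[c/e](ρ[a/d](U))))) → 5

|E| = 5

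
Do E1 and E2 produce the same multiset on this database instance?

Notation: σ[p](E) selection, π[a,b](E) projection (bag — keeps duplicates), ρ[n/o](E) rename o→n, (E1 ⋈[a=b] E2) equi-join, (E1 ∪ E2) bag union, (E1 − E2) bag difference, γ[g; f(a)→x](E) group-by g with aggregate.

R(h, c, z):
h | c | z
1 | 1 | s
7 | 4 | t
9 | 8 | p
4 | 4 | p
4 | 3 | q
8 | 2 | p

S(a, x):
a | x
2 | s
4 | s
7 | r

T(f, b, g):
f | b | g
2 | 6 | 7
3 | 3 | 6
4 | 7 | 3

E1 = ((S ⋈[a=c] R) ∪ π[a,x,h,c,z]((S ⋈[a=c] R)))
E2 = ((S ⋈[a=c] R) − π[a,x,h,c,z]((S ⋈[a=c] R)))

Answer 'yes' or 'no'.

E1 subexpression sizes:
  S → 3
  R → 6
  (S ⋈[a=c] R) → 3
  S → 3
  R → 6
  (S ⋈[a=c] R) → 3
  π[a,x,h,c,z]((S ⋈[a=c] R)) → 3
  ((S ⋈[a=c] R) ∪ π[a,x,h,c,z]((S ⋈[a=c] R))) → 6
E2 subexpression sizes:
  S → 3
  R → 6
  (S ⋈[a=c] R) → 3
  S → 3
  R → 6
  (S ⋈[a=c] R) → 3
  π[a,x,h,c,z]((S ⋈[a=c] R)) → 3
  ((S ⋈[a=c] R) − π[a,x,h,c,z]((S ⋈[a=c] R))) → 0

E1 result:
a | x | h | c | z
2 | s | 8 | 2 | p
2 | s | 8 | 2 | p
4 | s | 4 | 4 | p
4 | s | 4 | 4 | p
4 | s | 7 | 4 | t
4 | s | 7 | 4 | t
E2 result:
a | x | h | c | z
(0 rows)
Witness: (4, 's', 7, 4, 't') appears 2× in E1 but 0× in E2.

no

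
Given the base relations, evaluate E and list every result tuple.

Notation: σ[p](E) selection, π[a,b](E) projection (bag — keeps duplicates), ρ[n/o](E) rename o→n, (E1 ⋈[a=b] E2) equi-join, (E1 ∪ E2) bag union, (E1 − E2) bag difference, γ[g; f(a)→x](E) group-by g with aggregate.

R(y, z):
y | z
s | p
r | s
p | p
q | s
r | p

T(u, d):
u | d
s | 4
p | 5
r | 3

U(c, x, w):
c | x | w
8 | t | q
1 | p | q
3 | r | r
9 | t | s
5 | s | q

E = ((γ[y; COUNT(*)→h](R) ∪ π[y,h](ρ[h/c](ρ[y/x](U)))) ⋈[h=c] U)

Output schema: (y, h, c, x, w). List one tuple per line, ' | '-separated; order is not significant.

Subexpression sizes:
  R → 5
  γ[y; COUNT(*)→h](R) → 4
  U → 5
  ρ[y/x](U) → 5
  ρ[h/c](ρ[y/x](U)) → 5
  π[y,h](ρ[h/c](ρ[y/x](U))) → 5
  (γ[y; COUNT(*)→h](R) ∪ π[y,h](ρ[h/c](ρ[y/x](U)))) → 9
  U → 5
  ((γ[y; COUNT(*)→h](R) ∪ π[y,h](ρ[h/c](ρ[y/x](U)))) ⋈[h=c] U) → 8

== RESULT ==
y | h | c | x | w
p | 1 | 1 | p | q
p | 1 | 1 | p | q
q | 1 | 1 | p | q
r | 3 | 3 | r | r
s | 1 | 1 | p | q
s | 5 | 5 | s | q
t | 8 | 8 | t | q
t | 9 | 9 | t | s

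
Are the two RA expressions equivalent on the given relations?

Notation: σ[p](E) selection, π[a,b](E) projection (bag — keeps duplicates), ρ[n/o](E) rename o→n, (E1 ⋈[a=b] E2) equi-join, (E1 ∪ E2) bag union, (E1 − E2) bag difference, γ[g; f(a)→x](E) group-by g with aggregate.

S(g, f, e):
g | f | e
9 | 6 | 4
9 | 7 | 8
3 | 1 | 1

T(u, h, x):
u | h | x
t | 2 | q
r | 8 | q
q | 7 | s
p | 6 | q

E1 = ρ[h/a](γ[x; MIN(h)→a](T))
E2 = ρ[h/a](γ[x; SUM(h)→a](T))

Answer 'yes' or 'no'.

E1 per-node cardinality:
  T → 4
  γ[x; MIN(h)→a](T) → 2
  ρ[h/a](γ[x; MIN(h)→a](T)) → 2
E2 per-node cardinality:
  T → 4
  γ[x; SUM(h)→a](T) → 2
  ρ[h/a](γ[x; SUM(h)→a](T)) → 2

E1 result:
x | h
q | 2
s | 7
E2 result:
x | h
q | 16
s | 7
Witness: ('q', 16) appears 0× in E1 but 1× in E2.

no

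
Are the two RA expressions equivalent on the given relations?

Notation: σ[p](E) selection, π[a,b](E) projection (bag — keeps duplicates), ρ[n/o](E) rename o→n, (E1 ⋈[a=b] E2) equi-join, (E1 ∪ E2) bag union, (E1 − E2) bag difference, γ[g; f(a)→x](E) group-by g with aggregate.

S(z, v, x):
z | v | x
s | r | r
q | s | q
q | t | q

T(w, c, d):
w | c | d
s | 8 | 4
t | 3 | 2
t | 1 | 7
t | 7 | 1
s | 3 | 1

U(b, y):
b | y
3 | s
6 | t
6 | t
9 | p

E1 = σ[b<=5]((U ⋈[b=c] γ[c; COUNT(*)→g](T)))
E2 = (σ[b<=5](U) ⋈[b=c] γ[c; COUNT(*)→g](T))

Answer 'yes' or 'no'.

E1 row counts bottom-up:
  U → 4
  T → 5
  γ[c; COUNT(*)→g](T) → 4
  (U ⋈[b=c] γ[c; COUNT(*)→g](T)) → 1
  σ[b<=5]((U ⋈[b=c] γ[c; COUNT(*)→g](T))) → 1
E2 row counts bottom-up:
  U → 4
  σ[b<=5](U) → 1
  T → 5
  γ[c; COUNT(*)→g](T) → 4
  (σ[b<=5](U) ⋈[b=c] γ[c; COUNT(*)→g](T)) → 1

E1 and E2 produce the same multiset:
b | y | c | g
3 | s | 3 | 2

yes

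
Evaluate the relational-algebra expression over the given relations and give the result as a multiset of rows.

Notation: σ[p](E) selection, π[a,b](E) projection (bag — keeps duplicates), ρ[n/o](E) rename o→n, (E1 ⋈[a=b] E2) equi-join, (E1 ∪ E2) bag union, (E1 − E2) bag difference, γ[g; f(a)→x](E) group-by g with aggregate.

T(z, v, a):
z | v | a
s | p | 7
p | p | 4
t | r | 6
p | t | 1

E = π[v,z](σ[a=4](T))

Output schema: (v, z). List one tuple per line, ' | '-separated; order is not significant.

Row counts bottom-up:
  T → 4
  σ[a=4](T) → 1
  π[v,z](σ[a=4](T)) → 1

== RESULT ==
v | z
p | p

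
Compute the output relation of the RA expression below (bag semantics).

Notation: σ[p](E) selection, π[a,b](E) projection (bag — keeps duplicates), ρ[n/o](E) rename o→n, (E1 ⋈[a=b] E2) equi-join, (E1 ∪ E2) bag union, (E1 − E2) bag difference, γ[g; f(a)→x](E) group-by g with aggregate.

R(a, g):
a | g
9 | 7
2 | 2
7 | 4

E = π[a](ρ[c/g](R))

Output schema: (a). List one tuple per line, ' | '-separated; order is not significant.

Stepwise |·|:
  R → 3
  ρ[c/g](R) → 3
  π[a](ρ[c/g](R)) → 3

== RESULT ==
a
2
7
9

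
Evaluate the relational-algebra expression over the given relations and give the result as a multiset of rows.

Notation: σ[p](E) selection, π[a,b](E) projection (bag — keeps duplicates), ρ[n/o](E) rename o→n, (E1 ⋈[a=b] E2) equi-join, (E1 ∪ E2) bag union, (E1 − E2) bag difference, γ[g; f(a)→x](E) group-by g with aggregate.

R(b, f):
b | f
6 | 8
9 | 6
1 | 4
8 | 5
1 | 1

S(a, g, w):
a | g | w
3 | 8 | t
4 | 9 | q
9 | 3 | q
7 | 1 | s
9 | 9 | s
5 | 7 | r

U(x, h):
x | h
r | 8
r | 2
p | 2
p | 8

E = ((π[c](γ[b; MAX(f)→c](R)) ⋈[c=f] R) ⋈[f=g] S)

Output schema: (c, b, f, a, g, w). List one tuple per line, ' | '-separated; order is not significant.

Row counts bottom-up:
  R → 5
  γ[b; MAX(f)→c](R) → 4
  π[c](γ[b; MAX(f)→c](R)) → 4
  R → 5
  (π[c](γ[b; MAX(f)→c](R)) ⋈[c=f] R) → 4
  S → 6
  ((π[c](γ[b; MAX(f)→c](R)) ⋈[c=f] R) ⋈[f=g] S) → 1

== RESULT ==
c | b | f | a | g | w
8 | 6 | 8 | 3 | 8 | t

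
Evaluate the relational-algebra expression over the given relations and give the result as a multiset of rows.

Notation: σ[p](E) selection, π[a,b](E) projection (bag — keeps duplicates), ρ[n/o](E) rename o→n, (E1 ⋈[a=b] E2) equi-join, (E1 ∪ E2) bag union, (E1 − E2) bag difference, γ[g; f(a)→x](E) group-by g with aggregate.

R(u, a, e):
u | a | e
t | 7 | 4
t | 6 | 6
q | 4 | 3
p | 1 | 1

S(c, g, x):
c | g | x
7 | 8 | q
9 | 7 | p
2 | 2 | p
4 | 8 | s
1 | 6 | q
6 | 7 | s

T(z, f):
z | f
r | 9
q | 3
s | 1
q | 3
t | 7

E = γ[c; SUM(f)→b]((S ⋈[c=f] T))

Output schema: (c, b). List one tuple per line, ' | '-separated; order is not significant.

Stepwise |·|:
  S → 6
  T → 5
  (S ⋈[c=f] T) → 3
  γ[c; SUM(f)→b]((S ⋈[c=f] T)) → 3

== RESULT ==
c | b
1 | 1
7 | 7
9 | 9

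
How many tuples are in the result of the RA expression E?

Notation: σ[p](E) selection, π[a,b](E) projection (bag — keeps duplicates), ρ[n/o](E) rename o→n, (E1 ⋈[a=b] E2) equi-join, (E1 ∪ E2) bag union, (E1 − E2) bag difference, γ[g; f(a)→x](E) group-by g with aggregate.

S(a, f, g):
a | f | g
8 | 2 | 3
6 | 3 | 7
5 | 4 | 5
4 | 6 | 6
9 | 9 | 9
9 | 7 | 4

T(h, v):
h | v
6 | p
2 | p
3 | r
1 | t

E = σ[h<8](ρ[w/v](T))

Row counts bottom-up:
  T → 4
  ρ[w/v](T) → 4
  σ[h<8](ρ[w/v](T)) → 4

|E| = 4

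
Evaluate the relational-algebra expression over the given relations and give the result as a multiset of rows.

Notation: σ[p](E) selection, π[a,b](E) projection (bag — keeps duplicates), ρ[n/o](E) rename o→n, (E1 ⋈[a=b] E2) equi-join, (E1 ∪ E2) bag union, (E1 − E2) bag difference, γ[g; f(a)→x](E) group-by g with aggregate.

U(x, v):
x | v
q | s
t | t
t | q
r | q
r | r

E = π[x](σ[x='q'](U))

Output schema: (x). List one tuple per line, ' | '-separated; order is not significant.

Row counts bottom-up:
  U → 5
  σ[x='q'](U) → 1
  π[x](σ[x='q'](U)) → 1

== RESULT ==
x
q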